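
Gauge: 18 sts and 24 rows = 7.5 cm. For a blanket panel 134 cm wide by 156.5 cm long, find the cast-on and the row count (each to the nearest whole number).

Stitch gauge = 18/7.5 = 2.4 sts/cm; 134 × 2.4 = 321.60 → 322 sts.
Row gauge = 24/7.5 = 3.2 rows/cm; 156.5 × 3.2 = 500.80 → 501 rows.

Cast on 322 stitches and work 501 rows.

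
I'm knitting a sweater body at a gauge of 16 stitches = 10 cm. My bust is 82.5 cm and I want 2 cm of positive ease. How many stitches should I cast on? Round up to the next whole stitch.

CO 136 sts.

Finished = 82.5 + 2 = 84.5 cm.
16 / 10 = 1.6 sts per cm.
84.50 × 1.6 = 135.20 sts.
→ 136 sts.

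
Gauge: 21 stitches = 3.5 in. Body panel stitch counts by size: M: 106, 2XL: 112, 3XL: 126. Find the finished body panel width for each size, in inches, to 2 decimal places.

M 17.67 inches; 2XL 18.67 inches; 3XL 21.00 inches.

21/3.5 = 6 sts per in.
M: 106 / 6 = 17.667 → 17.67 in.
2XL: 112 / 6 = 18.667 → 18.67 in.
3XL: 126 / 6 = 21.000 → 21.00 in.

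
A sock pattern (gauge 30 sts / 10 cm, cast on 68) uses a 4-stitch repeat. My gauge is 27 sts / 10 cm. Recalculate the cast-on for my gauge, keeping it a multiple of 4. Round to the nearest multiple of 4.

60 stitches.

68 × 27 / 30 = 61.20.
Nearest multiple of 4: 60.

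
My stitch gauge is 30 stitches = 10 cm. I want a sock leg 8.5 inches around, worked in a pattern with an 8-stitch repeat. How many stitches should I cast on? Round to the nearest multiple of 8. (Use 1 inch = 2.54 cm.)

CO 64 sts.

8.5 in = 8.5 × 2.54 = 21.59 cm.
30 / 10 = 3 sts/cm.
21.59 × 3 = 64.77 sts.
→ 64.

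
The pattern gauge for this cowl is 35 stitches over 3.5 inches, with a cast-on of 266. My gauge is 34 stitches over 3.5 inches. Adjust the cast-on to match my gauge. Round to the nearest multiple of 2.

Cast on 258 stitches.

Scale factor = 34 / 35 = 0.971.
266 × 34 / 35 = 258.40 sts.
→ 258 sts.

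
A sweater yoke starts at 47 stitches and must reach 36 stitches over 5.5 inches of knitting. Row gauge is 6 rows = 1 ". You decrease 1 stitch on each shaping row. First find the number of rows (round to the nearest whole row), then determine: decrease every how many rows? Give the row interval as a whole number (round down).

Decrease every 3rd row.

Rows = 5.5 × 6 = 33.0 → 33 rows.
Stitches to remove: 11 → 11 shaping rows (at 1 st each).
33 / 11 = 3.00 → every 3 rows.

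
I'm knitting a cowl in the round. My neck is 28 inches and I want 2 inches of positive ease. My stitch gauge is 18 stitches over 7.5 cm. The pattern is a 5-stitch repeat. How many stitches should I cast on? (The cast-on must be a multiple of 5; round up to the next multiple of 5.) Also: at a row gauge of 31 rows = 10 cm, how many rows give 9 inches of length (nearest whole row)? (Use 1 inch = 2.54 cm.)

Finished = 28 + 2 = 30 inches.
30 inches × 2.54 = 76.20 cm.
18/7.5 = 2.4 sts per cm; 76.20 × 2.4 = 182.88 sts.
Next multiple of 5 → 185.
9 inches = 22.86 cm; × 3.1 = 70.87 → 71 rows.

Cast on 185 stitches; work 71 rows.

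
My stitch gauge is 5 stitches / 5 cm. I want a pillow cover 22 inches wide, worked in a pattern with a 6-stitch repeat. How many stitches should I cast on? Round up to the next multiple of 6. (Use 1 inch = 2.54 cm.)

Cast on 60 stitches.

22 in = 22 × 2.54 = 55.88 cm.
5 / 5 = 1 sts/cm.
55.88 × 1 = 55.88 sts.
→ 60.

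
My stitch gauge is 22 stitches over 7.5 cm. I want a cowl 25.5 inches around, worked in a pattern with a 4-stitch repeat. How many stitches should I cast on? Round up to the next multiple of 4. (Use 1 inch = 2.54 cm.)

25.5 in = 25.5 × 2.54 = 64.77 cm.
22 / 7.5 = 2.933 sts/cm.
64.77 × 2.933 = 189.99 sts.
→ 192.

Cast on 192 stitches.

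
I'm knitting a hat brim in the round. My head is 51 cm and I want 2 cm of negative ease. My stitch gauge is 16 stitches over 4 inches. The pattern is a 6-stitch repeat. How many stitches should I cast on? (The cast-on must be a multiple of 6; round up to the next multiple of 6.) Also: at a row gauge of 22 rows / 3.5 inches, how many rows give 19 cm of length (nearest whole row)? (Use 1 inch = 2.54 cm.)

Finished = 51 − 2 = 49 cm.
49 cm × 1/2.54 = 19.29 inches.
16/4 = 4 sts per in; 19.29 × 4 = 77.17 sts.
Next multiple of 6 → 78.
19 cm = 7.48 inches; × 6.286 = 47.02 → 47 rows.

Cast on 78 stitches; work 47 rows.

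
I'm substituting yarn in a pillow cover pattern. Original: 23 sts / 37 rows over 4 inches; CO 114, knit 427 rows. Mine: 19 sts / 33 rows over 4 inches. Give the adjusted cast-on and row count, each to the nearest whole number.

Stitches: 114 × 19/23 = 94.17 → 94.
Rows: 427 × 33/37 = 380.84 → 381.

Cast on 94 stitches; work 381 rows.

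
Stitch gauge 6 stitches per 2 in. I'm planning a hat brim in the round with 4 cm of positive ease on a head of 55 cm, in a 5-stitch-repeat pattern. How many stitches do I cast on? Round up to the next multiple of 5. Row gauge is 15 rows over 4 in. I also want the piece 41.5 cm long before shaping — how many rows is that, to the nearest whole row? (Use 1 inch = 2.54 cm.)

Finished = 55 + 4 = 59 cm.
59 cm × 1/2.54 = 23.23 inches.
6/2 = 3 sts per in; 23.23 × 3 = 69.69 sts.
Next multiple of 5 → 70.
41.5 cm = 16.34 inches; × 3.75 = 61.27 → 61 rows.

Cast on 70 stitches; work 61 rows.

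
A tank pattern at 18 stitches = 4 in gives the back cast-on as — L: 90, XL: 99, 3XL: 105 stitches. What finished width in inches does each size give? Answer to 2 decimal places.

L 20.00 inches; XL 22.00 inches; 3XL 23.33 inches.

18/4 = 4.5 sts per in.
L: 90 / 4.5 = 20.000 → 20.00 in.
XL: 99 / 4.5 = 22.000 → 22.00 in.
3XL: 105 / 4.5 = 23.333 → 23.33 in.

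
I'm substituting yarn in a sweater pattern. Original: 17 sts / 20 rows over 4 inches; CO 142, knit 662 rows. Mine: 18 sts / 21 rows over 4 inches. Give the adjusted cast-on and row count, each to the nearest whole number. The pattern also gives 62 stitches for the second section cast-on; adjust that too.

Stitches: 142 × 18/17 = 150.35 → 150.
Rows: 662 × 21/20 = 695.10 → 695.
second section cast-on: 62 × 18/17 = 65.65 → 66.

Cast on 150 stitches; work 695 rows; second section cast-on 66 stitches.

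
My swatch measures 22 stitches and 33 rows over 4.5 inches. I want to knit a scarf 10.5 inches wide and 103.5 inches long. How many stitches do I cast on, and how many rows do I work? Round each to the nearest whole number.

Cast on 51 stitches and work 759 rows.

Stitch gauge = 22/4.5 = 4.889 sts/in; 10.5 × 4.889 = 51.33 → 51 sts.
Row gauge = 33/4.5 = 7.333 rows/in; 103.5 × 7.333 = 759.00 → 759 rows.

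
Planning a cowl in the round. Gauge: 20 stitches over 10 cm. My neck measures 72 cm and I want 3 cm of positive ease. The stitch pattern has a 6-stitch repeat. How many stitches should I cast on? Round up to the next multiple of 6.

Finished = 72 + 3 = 75 cm.
20 / 10 = 2 sts/cm.
75 × 2 = 150.00 sts.
Next multiple of 6: 150.

Cast on 150 stitches.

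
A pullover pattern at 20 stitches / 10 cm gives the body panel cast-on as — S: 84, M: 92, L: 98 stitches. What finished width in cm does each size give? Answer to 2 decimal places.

20/10 = 2 sts per cm.
S: 84 / 2 = 42.000 → 42.00 cm.
M: 92 / 2 = 46.000 → 46.00 cm.
L: 98 / 2 = 49.000 → 49.00 cm.

S 42.00 cm; M 46.00 cm; L 49.00 cm.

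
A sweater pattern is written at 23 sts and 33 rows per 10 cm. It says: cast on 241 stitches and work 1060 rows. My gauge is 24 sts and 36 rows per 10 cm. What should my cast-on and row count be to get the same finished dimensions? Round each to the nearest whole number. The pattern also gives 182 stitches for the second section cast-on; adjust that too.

Cast on 251 stitches; work 1156 rows; second section cast-on 190 stitches.

Stitches: 241 × 24/23 = 251.48 → 251.
Rows: 1060 × 36/33 = 1156.36 → 1156.
second section cast-on: 182 × 24/23 = 189.91 → 190.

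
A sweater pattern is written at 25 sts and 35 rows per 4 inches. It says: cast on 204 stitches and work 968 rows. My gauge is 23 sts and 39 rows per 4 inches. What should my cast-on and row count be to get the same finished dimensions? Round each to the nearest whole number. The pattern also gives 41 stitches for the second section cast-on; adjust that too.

Cast on 188 stitches; work 1079 rows; second section cast-on 38 stitches.

Stitches: 204 × 23/25 = 187.68 → 188.
Rows: 968 × 39/35 = 1078.63 → 1079.
second section cast-on: 41 × 23/25 = 37.72 → 38.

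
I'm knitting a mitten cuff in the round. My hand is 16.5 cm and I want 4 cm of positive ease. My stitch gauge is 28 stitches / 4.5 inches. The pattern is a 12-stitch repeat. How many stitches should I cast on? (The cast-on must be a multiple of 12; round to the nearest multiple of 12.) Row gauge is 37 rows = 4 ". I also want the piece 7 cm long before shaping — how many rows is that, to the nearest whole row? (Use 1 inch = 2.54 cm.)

Finished = 16.5 + 4 = 20.5 cm.
20.5 cm × 1/2.54 = 8.07 inches.
28/4.5 = 6.222 sts per in; 8.07 × 6.222 = 50.22 sts.
Nearest multiple of 12 → 48.
7 cm = 2.76 inches; × 9.25 = 25.49 → 25 rows.

Cast on 48 stitches; work 25 rows.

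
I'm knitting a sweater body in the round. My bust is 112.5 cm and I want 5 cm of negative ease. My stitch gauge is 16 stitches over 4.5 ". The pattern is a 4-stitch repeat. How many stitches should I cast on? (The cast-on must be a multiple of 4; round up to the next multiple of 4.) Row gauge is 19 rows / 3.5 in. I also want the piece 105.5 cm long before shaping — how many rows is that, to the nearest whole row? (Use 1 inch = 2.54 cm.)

Finished = 112.5 − 5 = 107.5 cm.
107.5 cm × 1/2.54 = 42.32 inches.
16/4.5 = 3.556 sts per in; 42.32 × 3.556 = 150.48 sts.
Next multiple of 4 → 152.
105.5 cm = 41.54 inches; × 5.429 = 225.48 → 225 rows.

Cast on 152 stitches; work 225 rows.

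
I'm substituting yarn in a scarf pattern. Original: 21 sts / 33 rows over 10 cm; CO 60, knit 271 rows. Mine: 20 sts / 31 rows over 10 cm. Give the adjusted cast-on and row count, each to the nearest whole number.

Stitches: 60 × 20/21 = 57.14 → 57.
Rows: 271 × 31/33 = 254.58 → 255.

Cast on 57 stitches; work 255 rows.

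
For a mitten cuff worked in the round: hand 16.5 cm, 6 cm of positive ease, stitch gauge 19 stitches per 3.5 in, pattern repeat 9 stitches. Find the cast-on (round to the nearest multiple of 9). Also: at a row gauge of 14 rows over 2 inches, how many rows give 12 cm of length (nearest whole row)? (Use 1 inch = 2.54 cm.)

Finished = 16.5 + 6 = 22.5 cm.
22.5 cm × 1/2.54 = 8.86 inches.
19/3.5 = 5.429 sts per in; 8.86 × 5.429 = 48.09 sts.
Nearest multiple of 9 → 45.
12 cm = 4.72 inches; × 7 = 33.07 → 33 rows.

Cast on 45 stitches; work 33 rows.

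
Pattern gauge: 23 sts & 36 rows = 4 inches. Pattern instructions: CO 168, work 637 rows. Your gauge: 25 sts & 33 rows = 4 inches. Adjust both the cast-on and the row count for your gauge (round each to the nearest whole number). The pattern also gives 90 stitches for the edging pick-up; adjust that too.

Stitches: 168 × 25/23 = 182.61 → 183.
Rows: 637 × 33/36 = 583.92 → 584.
edging pick-up: 90 × 25/23 = 97.83 → 98.

Cast on 183 stitches; work 584 rows; edging pick-up 98 stitches.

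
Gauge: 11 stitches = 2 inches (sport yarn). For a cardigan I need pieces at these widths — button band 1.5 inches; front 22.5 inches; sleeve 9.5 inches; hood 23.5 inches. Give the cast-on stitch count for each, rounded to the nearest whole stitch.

button band 8; front 124; sleeve 52; hood 129.

Rate = 11/2 = 5.5 sts per in.
button band: 1.5 × 5.5 = 8.25 → 8.
front: 22.5 × 5.5 = 123.75 → 124.
sleeve: 9.5 × 5.5 = 52.25 → 52.
hood: 23.5 × 5.5 = 129.25 → 129.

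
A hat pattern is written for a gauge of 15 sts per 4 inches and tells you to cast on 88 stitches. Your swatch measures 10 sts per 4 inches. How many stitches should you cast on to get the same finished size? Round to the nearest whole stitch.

Scale factor = 10 / 15 = 0.667.
88 × 10 / 15 = 58.67 sts.
→ 59 sts.

CO 59 sts.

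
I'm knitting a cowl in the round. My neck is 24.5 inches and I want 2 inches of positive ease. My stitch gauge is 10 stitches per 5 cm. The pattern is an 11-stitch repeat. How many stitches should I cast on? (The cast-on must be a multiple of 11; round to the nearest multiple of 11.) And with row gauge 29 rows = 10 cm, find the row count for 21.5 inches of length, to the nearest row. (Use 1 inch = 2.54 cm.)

Cast on 132 stitches; work 158 rows.

Finished = 24.5 + 2 = 26.5 inches.
26.5 inches × 2.54 = 67.31 cm.
10/5 = 2 sts per cm; 67.31 × 2 = 134.62 sts.
Nearest multiple of 11 → 132.
21.5 inches = 54.61 cm; × 2.9 = 158.37 → 158 rows.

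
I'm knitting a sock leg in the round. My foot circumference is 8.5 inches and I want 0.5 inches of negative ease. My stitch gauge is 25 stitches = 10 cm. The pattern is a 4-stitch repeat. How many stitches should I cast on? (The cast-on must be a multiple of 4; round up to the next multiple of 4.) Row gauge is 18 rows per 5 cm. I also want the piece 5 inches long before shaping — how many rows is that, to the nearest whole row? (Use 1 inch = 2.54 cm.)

Finished = 8.5 − 0.5 = 8 inches.
8 inches × 2.54 = 20.32 cm.
25/10 = 2.5 sts per cm; 20.32 × 2.5 = 50.80 sts.
Next multiple of 4 → 52.
5 inches = 12.70 cm; × 3.6 = 45.72 → 46 rows.

Cast on 52 stitches; work 46 rows.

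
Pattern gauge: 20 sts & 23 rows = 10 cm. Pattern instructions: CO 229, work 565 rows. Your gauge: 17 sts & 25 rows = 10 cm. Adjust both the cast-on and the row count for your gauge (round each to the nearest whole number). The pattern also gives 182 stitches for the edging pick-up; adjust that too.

Stitches: 229 × 17/20 = 194.65 → 195.
Rows: 565 × 25/23 = 614.13 → 614.
edging pick-up: 182 × 17/20 = 154.70 → 155.

Cast on 195 stitches; work 614 rows; edging pick-up 155 stitches.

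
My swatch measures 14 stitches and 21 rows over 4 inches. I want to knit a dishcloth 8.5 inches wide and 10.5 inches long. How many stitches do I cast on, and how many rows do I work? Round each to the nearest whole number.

Cast on 30 stitches and work 55 rows.

Stitch gauge = 14/4 = 3.5 sts/in; 8.5 × 3.5 = 29.75 → 30 sts.
Row gauge = 21/4 = 5.25 rows/in; 10.5 × 5.25 = 55.12 → 55 rows.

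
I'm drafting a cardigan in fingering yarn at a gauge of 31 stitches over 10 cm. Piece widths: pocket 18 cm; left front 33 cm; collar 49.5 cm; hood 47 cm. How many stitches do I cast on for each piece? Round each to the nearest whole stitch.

pocket 56; left front 102; collar 153; hood 146.

Rate = 31/10 = 3.1 sts per cm.
pocket: 18 × 3.1 = 55.80 → 56.
left front: 33 × 3.1 = 102.30 → 102.
collar: 49.5 × 3.1 = 153.45 → 153.
hood: 47 × 3.1 = 145.70 → 146.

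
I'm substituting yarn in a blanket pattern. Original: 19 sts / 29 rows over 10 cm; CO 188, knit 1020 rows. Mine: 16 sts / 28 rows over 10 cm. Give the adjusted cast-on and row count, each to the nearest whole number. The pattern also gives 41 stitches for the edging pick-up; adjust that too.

Stitches: 188 × 16/19 = 158.32 → 158.
Rows: 1020 × 28/29 = 984.83 → 985.
edging pick-up: 41 × 16/19 = 34.53 → 35.

Cast on 158 stitches; work 985 rows; edging pick-up 35 stitches.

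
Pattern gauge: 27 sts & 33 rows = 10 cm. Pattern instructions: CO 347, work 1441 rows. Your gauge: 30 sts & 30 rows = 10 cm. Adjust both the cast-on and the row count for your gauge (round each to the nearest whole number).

Stitches: 347 × 30/27 = 385.56 → 386.
Rows: 1441 × 30/33 = 1310.00 → 1310.

Cast on 386 stitches; work 1310 rows.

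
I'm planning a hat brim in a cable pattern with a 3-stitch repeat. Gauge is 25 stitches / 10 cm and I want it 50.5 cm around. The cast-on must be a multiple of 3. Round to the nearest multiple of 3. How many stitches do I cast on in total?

25 / 10 = 2.5 sts per cm.
50.5 × 2.5 = 126.25 sts.
Nearest multiple of 3: 126.

CO 126 sts.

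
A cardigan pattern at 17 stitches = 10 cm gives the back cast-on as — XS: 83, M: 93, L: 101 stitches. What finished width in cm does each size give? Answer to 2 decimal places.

XS 48.82 cm; M 54.71 cm; L 59.41 cm.

17/10 = 1.7 sts per cm.
XS: 83 / 1.7 = 48.824 → 48.82 cm.
M: 93 / 1.7 = 54.706 → 54.71 cm.
L: 101 / 1.7 = 59.412 → 59.41 cm.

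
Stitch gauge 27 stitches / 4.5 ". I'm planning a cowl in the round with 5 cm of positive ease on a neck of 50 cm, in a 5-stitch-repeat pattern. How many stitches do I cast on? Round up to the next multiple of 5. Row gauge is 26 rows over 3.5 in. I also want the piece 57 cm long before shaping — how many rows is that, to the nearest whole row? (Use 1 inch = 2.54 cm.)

Cast on 130 stitches; work 167 rows.

Finished = 50 + 5 = 55 cm.
55 cm × 1/2.54 = 21.65 inches.
27/4.5 = 6 sts per in; 21.65 × 6 = 129.92 sts.
Next multiple of 5 → 130.
57 cm = 22.44 inches; × 7.429 = 166.70 → 167 rows.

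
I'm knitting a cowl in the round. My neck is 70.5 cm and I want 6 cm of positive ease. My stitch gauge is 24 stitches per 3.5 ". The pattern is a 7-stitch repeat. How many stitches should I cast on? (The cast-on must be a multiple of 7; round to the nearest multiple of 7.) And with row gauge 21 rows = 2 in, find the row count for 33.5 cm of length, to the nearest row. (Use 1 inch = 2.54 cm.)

Cast on 210 stitches; work 138 rows.

Finished = 70.5 + 6 = 76.5 cm.
76.5 cm × 1/2.54 = 30.12 inches.
24/3.5 = 6.857 sts per in; 30.12 × 6.857 = 206.52 sts.
Nearest multiple of 7 → 210.
33.5 cm = 13.19 inches; × 10.5 = 138.48 → 138 rows.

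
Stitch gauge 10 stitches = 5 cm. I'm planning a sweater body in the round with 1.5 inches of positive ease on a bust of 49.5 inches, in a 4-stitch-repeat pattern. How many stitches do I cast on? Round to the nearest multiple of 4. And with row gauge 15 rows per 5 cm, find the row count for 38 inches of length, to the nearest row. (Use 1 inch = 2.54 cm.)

Cast on 260 stitches; work 290 rows.

Finished = 49.5 + 1.5 = 51 inches.
51 inches × 2.54 = 129.54 cm.
10/5 = 2 sts per cm; 129.54 × 2 = 259.08 sts.
Nearest multiple of 4 → 260.
38 inches = 96.52 cm; × 3 = 289.56 → 290 rows.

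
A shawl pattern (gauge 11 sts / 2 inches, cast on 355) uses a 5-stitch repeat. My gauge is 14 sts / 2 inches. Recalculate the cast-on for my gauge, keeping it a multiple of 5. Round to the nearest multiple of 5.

355 × 14 / 11 = 451.82.
Nearest multiple of 5: 450.

Cast on 450 stitches.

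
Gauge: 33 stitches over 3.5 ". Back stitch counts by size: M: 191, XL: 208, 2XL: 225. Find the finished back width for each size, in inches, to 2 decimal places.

33/3.5 = 9.429 sts per in.
M: 191 / 9.429 = 20.258 → 20.26 in.
XL: 208 / 9.429 = 22.061 → 22.06 in.
2XL: 225 / 9.429 = 23.864 → 23.86 in.

M 20.26 inches; XL 22.06 inches; 2XL 23.86 inches.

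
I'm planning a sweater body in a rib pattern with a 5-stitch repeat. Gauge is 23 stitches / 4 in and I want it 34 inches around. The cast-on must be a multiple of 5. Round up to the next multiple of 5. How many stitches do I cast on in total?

23 / 4 = 5.75 sts per inch.
34 × 5.75 = 195.50 sts.
Next multiple of 5: 200.

200 stitches.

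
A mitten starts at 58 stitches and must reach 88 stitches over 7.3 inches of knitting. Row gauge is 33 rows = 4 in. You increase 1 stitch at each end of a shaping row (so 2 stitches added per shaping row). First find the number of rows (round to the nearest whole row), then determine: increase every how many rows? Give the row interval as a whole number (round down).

Rows = 7.3 × 8.25 = 60.2 → 60 rows.
Stitches to add: 30 → 15 shaping rows (at 2 st each).
60 / 15 = 4.00 → every 4 rows.

Increase every 4th row.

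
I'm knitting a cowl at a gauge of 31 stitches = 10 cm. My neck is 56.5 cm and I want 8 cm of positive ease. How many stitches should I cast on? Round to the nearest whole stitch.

CO 200 sts.

Finished = 56.5 + 8 = 64.5 cm.
31 / 10 = 3.1 sts per cm.
64.50 × 3.1 = 199.95 sts.
→ 200 sts.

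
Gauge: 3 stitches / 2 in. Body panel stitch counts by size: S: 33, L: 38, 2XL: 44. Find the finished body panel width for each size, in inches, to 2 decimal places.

S 22.00 inches; L 25.33 inches; 2XL 29.33 inches.

3/2 = 1.5 sts per in.
S: 33 / 1.5 = 22.000 → 22.00 in.
L: 38 / 1.5 = 25.333 → 25.33 in.
2XL: 44 / 1.5 = 29.333 → 29.33 in.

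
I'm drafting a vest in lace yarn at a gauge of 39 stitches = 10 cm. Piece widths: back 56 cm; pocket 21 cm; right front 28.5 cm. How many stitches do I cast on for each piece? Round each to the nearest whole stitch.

back 218; pocket 82; right front 111.

Rate = 39/10 = 3.9 sts per cm.
back: 56 × 3.9 = 218.40 → 218.
pocket: 21 × 3.9 = 81.90 → 82.
right front: 28.5 × 3.9 = 111.15 → 111.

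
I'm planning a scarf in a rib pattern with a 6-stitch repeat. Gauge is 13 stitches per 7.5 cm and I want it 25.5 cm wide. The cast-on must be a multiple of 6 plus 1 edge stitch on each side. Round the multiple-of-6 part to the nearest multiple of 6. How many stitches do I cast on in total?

13 / 7.5 = 1.733 sts per cm.
25.5 × 1.733 = 44.20 sts.
Less 2 edge sts → 42.20 for the repeat.
Nearest multiple of 6: 42.
Add back 2 edge sts → 44.

44 stitches.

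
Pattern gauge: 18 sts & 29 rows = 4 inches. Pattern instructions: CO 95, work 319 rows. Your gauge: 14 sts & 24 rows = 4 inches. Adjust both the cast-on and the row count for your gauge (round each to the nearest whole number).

Stitches: 95 × 14/18 = 73.89 → 74.
Rows: 319 × 24/29 = 264.00 → 264.

Cast on 74 stitches; work 264 rows.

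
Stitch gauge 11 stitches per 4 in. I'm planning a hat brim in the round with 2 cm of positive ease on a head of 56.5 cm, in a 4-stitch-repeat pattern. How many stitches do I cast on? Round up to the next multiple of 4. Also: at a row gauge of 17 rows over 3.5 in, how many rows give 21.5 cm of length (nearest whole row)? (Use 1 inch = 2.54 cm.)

Finished = 56.5 + 2 = 58.5 cm.
58.5 cm × 1/2.54 = 23.03 inches.
11/4 = 2.75 sts per in; 23.03 × 2.75 = 63.34 sts.
Next multiple of 4 → 64.
21.5 cm = 8.46 inches; × 4.857 = 41.11 → 41 rows.

Cast on 64 stitches; work 41 rows.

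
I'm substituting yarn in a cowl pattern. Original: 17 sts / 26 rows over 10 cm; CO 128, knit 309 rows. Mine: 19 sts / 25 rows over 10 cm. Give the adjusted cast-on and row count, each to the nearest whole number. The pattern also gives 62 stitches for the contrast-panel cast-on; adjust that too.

Stitches: 128 × 19/17 = 143.06 → 143.
Rows: 309 × 25/26 = 297.12 → 297.
contrast-panel cast-on: 62 × 19/17 = 69.29 → 69.

Cast on 143 stitches; work 297 rows; contrast-panel cast-on 69 stitches.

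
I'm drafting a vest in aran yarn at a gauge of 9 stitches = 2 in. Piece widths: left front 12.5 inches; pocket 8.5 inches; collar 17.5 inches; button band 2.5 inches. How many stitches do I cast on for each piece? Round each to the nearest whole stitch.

Rate = 9/2 = 4.5 sts per in.
left front: 12.5 × 4.5 = 56.25 → 56.
pocket: 8.5 × 4.5 = 38.25 → 38.
collar: 17.5 × 4.5 = 78.75 → 79.
button band: 2.5 × 4.5 = 11.25 → 11.

left front 56; pocket 38; collar 79; button band 11.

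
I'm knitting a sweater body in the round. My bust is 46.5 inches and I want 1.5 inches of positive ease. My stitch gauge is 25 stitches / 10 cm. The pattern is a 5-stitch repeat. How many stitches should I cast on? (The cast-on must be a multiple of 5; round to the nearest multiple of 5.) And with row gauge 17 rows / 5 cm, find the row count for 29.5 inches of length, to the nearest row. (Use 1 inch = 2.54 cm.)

Cast on 305 stitches; work 255 rows.

Finished = 46.5 + 1.5 = 48 inches.
48 inches × 2.54 = 121.92 cm.
25/10 = 2.5 sts per cm; 121.92 × 2.5 = 304.80 sts.
Nearest multiple of 5 → 305.
29.5 inches = 74.93 cm; × 3.4 = 254.76 → 255 rows.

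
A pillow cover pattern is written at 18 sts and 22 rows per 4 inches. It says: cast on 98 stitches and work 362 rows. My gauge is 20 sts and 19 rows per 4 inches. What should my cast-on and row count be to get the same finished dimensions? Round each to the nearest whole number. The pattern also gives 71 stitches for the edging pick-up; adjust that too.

Stitches: 98 × 20/18 = 108.89 → 109.
Rows: 362 × 19/22 = 312.64 → 313.
edging pick-up: 71 × 20/18 = 78.89 → 79.

Cast on 109 stitches; work 313 rows; edging pick-up 79 stitches.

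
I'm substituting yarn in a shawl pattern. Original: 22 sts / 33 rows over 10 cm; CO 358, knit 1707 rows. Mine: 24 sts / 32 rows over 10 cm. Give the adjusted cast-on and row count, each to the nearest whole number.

Stitches: 358 × 24/22 = 390.55 → 391.
Rows: 1707 × 32/33 = 1655.27 → 1655.

Cast on 391 stitches; work 1655 rows.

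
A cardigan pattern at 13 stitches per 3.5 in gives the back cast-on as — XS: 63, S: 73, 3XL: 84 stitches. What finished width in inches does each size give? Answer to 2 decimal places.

XS 16.96 inches; S 19.65 inches; 3XL 22.62 inches.

13/3.5 = 3.714 sts per in.
XS: 63 / 3.714 = 16.962 → 16.96 in.
S: 73 / 3.714 = 19.654 → 19.65 in.
3XL: 84 / 3.714 = 22.615 → 22.62 in.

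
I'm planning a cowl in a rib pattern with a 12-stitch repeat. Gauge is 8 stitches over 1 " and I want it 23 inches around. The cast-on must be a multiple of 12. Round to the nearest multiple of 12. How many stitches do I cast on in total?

8 / 1 = 8 sts per inch.
23 × 8 = 184.00 sts.
Nearest multiple of 12: 180.

Cast on 180 stitches.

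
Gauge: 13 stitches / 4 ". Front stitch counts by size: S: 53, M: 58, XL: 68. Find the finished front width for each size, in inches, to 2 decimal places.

13/4 = 3.25 sts per in.
S: 53 / 3.25 = 16.308 → 16.31 in.
M: 58 / 3.25 = 17.846 → 17.85 in.
XL: 68 / 3.25 = 20.923 → 20.92 in.

S 16.31 inches; M 17.85 inches; XL 20.92 inches.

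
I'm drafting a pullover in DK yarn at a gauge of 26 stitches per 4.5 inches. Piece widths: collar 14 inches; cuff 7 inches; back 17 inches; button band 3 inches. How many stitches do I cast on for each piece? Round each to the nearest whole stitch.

Rate = 26/4.5 = 5.778 sts per in.
collar: 14 × 5.778 = 80.89 → 81.
cuff: 7 × 5.778 = 40.44 → 40.
back: 17 × 5.778 = 98.22 → 98.
button band: 3 × 5.778 = 17.33 → 17.

collar 81; cuff 40; back 98; button band 17.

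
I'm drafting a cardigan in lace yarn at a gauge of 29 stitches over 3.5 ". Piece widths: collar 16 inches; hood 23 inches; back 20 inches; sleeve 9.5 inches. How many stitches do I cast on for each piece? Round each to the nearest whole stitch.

Rate = 29/3.5 = 8.286 sts per in.
collar: 16 × 8.286 = 132.57 → 133.
hood: 23 × 8.286 = 190.57 → 191.
back: 20 × 8.286 = 165.71 → 166.
sleeve: 9.5 × 8.286 = 78.71 → 79.

collar 133; hood 191; back 166; sleeve 79.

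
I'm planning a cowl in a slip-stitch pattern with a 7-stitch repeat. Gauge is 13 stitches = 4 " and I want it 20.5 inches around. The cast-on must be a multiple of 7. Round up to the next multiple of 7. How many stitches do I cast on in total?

Cast on 70 stitches.

13 / 4 = 3.25 sts per inch.
20.5 × 3.25 = 66.62 sts.
Next multiple of 7: 70.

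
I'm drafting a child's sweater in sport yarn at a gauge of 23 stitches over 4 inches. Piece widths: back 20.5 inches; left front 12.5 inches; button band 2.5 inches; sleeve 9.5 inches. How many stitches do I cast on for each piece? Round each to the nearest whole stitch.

Rate = 23/4 = 5.75 sts per in.
back: 20.5 × 5.75 = 117.88 → 118.
left front: 12.5 × 5.75 = 71.88 → 72.
button band: 2.5 × 5.75 = 14.38 → 14.
sleeve: 9.5 × 5.75 = 54.62 → 55.

back 118; left front 72; button band 14; sleeve 55.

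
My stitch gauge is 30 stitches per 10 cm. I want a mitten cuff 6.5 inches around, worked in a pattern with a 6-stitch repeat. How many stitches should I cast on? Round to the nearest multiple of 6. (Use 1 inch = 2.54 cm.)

6.5 in = 6.5 × 2.54 = 16.51 cm.
30 / 10 = 3 sts/cm.
16.51 × 3 = 49.53 sts.
→ 48.

Cast on 48 stitches.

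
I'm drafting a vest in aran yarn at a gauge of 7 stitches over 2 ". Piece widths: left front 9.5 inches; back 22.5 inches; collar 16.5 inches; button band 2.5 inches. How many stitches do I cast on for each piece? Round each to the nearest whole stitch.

Rate = 7/2 = 3.5 sts per in.
left front: 9.5 × 3.5 = 33.25 → 33.
back: 22.5 × 3.5 = 78.75 → 79.
collar: 16.5 × 3.5 = 57.75 → 58.
button band: 2.5 × 3.5 = 8.75 → 9.

left front 33; back 79; collar 58; button band 9.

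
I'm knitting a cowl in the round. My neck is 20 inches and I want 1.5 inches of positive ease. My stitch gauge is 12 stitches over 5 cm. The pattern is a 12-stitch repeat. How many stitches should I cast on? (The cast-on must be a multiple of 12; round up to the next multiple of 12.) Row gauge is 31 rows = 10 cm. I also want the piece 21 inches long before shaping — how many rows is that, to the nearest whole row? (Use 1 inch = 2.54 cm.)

Cast on 132 stitches; work 165 rows.

Finished = 20 + 1.5 = 21.5 inches.
21.5 inches × 2.54 = 54.61 cm.
12/5 = 2.4 sts per cm; 54.61 × 2.4 = 131.06 sts.
Next multiple of 12 → 132.
21 inches = 53.34 cm; × 3.1 = 165.35 → 165 rows.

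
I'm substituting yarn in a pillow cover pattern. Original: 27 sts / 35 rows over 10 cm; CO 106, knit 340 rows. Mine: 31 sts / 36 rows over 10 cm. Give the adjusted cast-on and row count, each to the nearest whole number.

Stitches: 106 × 31/27 = 121.70 → 122.
Rows: 340 × 36/35 = 349.71 → 350.

Cast on 122 stitches; work 350 rows.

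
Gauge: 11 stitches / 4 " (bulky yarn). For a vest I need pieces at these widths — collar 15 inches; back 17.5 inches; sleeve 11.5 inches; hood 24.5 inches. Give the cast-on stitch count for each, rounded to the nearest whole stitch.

collar 41; back 48; sleeve 32; hood 67.

Rate = 11/4 = 2.75 sts per in.
collar: 15 × 2.75 = 41.25 → 41.
back: 17.5 × 2.75 = 48.12 → 48.
sleeve: 11.5 × 2.75 = 31.62 → 32.
hood: 24.5 × 2.75 = 67.38 → 67.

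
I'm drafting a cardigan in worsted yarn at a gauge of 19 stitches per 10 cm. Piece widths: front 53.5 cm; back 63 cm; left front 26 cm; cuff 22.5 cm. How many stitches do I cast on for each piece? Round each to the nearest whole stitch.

Rate = 19/10 = 1.9 sts per cm.
front: 53.5 × 1.9 = 101.65 → 102.
back: 63 × 1.9 = 119.70 → 120.
left front: 26 × 1.9 = 49.40 → 49.
cuff: 22.5 × 1.9 = 42.75 → 43.

front 102; back 120; left front 49; cuff 43.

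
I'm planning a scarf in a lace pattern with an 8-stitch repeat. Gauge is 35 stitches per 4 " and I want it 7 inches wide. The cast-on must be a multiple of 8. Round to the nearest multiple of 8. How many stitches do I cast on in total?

35 / 4 = 8.75 sts per inch.
7 × 8.75 = 61.25 sts.
Nearest multiple of 8: 64.

Cast on 64 stitches.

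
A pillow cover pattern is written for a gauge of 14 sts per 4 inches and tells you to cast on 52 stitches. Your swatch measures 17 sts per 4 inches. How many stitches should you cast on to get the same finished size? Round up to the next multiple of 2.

Scale factor = 17 / 14 = 1.214.
52 × 17 / 14 = 63.14 sts.
→ 64 sts.

CO 64 sts.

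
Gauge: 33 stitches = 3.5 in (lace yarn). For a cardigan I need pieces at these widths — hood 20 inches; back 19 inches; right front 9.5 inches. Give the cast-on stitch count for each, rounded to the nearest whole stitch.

hood 189; back 179; right front 90.

Rate = 33/3.5 = 9.429 sts per in.
hood: 20 × 9.429 = 188.57 → 189.
back: 19 × 9.429 = 179.14 → 179.
right front: 9.5 × 9.429 = 89.57 → 90.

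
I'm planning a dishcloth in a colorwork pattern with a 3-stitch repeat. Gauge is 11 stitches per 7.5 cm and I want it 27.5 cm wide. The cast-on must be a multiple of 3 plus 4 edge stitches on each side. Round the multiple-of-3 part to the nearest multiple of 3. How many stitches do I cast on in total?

41 stitches.

11 / 7.5 = 1.467 sts per cm.
27.5 × 1.467 = 40.33 sts.
Less 8 edge sts → 32.33 for the repeat.
Nearest multiple of 3: 33.
Add back 8 edge sts → 41.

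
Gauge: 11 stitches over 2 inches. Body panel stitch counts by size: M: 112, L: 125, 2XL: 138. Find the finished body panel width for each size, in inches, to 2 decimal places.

11/2 = 5.5 sts per in.
M: 112 / 5.5 = 20.364 → 20.36 in.
L: 125 / 5.5 = 22.727 → 22.73 in.
2XL: 138 / 5.5 = 25.091 → 25.09 in.

M 20.36 inches; L 22.73 inches; 2XL 25.09 inches.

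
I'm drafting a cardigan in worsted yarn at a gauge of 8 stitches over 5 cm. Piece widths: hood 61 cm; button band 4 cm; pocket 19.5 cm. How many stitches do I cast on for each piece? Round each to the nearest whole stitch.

hood 98; button band 6; pocket 31.

Rate = 8/5 = 1.6 sts per cm.
hood: 61 × 1.6 = 97.60 → 98.
button band: 4 × 1.6 = 6.40 → 6.
pocket: 19.5 × 1.6 = 31.20 → 31.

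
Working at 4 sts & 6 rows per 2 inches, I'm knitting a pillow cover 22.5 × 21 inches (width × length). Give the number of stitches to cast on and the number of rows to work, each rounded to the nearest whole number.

Cast on 45 stitches and work 63 rows.

Stitch gauge = 4/2 = 2 sts/in; 22.5 × 2 = 45.00 → 45 sts.
Row gauge = 6/2 = 3 rows/in; 21 × 3 = 63.00 → 63 rows.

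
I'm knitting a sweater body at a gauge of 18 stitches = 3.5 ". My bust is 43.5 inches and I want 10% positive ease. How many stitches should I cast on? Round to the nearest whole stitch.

Finished = 43.5 × 1.10 = 47.85 in.
18 / 3.5 = 5.143 sts per inch.
47.85 × 5.143 = 246.09 sts.
→ 246 sts.

246 stitches.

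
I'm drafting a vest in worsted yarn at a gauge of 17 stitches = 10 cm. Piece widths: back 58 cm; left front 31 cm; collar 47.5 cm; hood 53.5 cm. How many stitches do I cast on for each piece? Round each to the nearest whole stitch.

back 99; left front 53; collar 81; hood 91.

Rate = 17/10 = 1.7 sts per cm.
back: 58 × 1.7 = 98.60 → 99.
left front: 31 × 1.7 = 52.70 → 53.
collar: 47.5 × 1.7 = 80.75 → 81.
hood: 53.5 × 1.7 = 90.95 → 91.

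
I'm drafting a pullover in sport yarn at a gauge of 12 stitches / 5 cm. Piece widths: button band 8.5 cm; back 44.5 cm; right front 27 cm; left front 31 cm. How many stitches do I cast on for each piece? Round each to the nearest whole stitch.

Rate = 12/5 = 2.4 sts per cm.
button band: 8.5 × 2.4 = 20.40 → 20.
back: 44.5 × 2.4 = 106.80 → 107.
right front: 27 × 2.4 = 64.80 → 65.
left front: 31 × 2.4 = 74.40 → 74.

button band 20; back 107; right front 65; left front 74.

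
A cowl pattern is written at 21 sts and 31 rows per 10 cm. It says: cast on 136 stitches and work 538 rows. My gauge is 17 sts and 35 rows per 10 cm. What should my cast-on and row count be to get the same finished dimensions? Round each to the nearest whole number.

Stitches: 136 × 17/21 = 110.10 → 110.
Rows: 538 × 35/31 = 607.42 → 607.

Cast on 110 stitches; work 607 rows.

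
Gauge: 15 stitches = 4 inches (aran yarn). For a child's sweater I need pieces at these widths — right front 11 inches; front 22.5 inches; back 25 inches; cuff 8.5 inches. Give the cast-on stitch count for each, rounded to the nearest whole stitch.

right front 41; front 84; back 94; cuff 32.

Rate = 15/4 = 3.75 sts per in.
right front: 11 × 3.75 = 41.25 → 41.
front: 22.5 × 3.75 = 84.38 → 84.
back: 25 × 3.75 = 93.75 → 94.
cuff: 8.5 × 3.75 = 31.88 → 32.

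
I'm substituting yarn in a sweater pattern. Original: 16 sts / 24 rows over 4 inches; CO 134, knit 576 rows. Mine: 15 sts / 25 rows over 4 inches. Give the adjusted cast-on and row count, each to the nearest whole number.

Stitches: 134 × 15/16 = 125.62 → 126.
Rows: 576 × 25/24 = 600.00 → 600.

Cast on 126 stitches; work 600 rows.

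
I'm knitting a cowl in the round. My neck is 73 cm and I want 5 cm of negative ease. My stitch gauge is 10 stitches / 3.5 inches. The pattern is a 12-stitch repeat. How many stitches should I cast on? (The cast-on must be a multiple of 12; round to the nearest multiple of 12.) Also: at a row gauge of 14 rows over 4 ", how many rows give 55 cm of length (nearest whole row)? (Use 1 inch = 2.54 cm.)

Finished = 73 − 5 = 68 cm.
68 cm × 1/2.54 = 26.77 inches.
10/3.5 = 2.857 sts per in; 26.77 × 2.857 = 76.49 sts.
Nearest multiple of 12 → 72.
55 cm = 21.65 inches; × 3.5 = 75.79 → 76 rows.

Cast on 72 stitches; work 76 rows.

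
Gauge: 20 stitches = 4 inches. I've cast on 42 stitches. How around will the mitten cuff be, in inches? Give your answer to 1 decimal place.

20 stitches / 4 inch = 5 stitches per inch.
42 / 5 = 8.40 inches.

8.4 inches.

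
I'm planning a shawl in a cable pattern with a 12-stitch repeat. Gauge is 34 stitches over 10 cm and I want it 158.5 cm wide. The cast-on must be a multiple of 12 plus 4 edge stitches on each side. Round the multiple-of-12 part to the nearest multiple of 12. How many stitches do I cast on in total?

CO 536 sts.

34 / 10 = 3.4 sts per cm.
158.5 × 3.4 = 538.90 sts.
Less 8 edge sts → 530.90 for the repeat.
Nearest multiple of 12: 528.
Add back 8 edge sts → 536.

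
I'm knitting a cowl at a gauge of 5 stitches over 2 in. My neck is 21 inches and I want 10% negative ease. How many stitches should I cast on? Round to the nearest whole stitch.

Finished = 21 × 0.90 = 18.90 in.
5 / 2 = 2.5 sts per inch.
18.90 × 2.5 = 47.25 sts.
→ 47 sts.

CO 47 sts.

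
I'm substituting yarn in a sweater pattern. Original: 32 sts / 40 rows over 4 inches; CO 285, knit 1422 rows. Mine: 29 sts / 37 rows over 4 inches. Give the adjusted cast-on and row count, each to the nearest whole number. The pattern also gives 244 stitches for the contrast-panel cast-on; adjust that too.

Cast on 258 stitches; work 1315 rows; contrast-panel cast-on 221 stitches.

Stitches: 285 × 29/32 = 258.28 → 258.
Rows: 1422 × 37/40 = 1315.35 → 1315.
contrast-panel cast-on: 244 × 29/32 = 221.12 → 221.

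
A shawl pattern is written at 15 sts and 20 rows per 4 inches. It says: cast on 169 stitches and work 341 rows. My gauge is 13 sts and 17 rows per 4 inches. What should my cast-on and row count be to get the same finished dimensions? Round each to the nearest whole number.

Cast on 146 stitches; work 290 rows.

Stitches: 169 × 13/15 = 146.47 → 146.
Rows: 341 × 17/20 = 289.85 → 290.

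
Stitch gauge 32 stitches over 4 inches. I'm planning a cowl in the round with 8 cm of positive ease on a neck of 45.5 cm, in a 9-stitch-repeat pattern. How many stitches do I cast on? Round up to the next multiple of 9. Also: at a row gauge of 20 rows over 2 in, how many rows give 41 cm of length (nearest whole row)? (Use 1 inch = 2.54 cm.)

Cast on 171 stitches; work 161 rows.

Finished = 45.5 + 8 = 53.5 cm.
53.5 cm × 1/2.54 = 21.06 inches.
32/4 = 8 sts per in; 21.06 × 8 = 168.50 sts.
Next multiple of 9 → 171.
41 cm = 16.14 inches; × 10 = 161.42 → 161 rows.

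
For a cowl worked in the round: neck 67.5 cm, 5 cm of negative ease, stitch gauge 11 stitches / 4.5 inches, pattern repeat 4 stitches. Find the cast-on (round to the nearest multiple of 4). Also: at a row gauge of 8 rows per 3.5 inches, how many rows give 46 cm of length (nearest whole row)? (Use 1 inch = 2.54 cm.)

Cast on 60 stitches; work 41 rows.

Finished = 67.5 − 5 = 62.5 cm.
62.5 cm × 1/2.54 = 24.61 inches.
11/4.5 = 2.444 sts per in; 24.61 × 2.444 = 60.15 sts.
Nearest multiple of 4 → 60.
46 cm = 18.11 inches; × 2.286 = 41.39 → 41 rows.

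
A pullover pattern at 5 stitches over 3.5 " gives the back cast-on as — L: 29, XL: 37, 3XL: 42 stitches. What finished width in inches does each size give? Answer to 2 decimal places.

L 20.30 inches; XL 25.90 inches; 3XL 29.40 inches.

5/3.5 = 1.429 sts per in.
L: 29 / 1.429 = 20.300 → 20.30 in.
XL: 37 / 1.429 = 25.900 → 25.90 in.
3XL: 42 / 1.429 = 29.400 → 29.40 in.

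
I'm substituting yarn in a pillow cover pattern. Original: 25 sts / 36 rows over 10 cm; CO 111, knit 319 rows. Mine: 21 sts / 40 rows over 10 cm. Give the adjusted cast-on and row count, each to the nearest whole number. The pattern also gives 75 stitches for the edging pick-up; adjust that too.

Cast on 93 stitches; work 354 rows; edging pick-up 63 stitches.

Stitches: 111 × 21/25 = 93.24 → 93.
Rows: 319 × 40/36 = 354.44 → 354.
edging pick-up: 75 × 21/25 = 63.00 → 63.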